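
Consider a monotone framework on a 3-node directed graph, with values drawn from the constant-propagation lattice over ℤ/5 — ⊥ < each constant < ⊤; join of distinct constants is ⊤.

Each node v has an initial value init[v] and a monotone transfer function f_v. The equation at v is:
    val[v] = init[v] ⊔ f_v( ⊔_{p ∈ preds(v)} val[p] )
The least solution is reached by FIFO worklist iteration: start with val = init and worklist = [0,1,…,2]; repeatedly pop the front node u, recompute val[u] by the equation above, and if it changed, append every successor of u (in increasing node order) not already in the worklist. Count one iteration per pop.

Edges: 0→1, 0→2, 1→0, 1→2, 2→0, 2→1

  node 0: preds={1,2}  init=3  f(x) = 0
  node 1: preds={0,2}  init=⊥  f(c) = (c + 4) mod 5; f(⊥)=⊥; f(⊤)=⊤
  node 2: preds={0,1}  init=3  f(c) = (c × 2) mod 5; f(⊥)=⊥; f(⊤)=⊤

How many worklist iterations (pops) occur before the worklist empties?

5

Worklist (5 pops):
  #1 pop 0: in=3 → ⊤ (was 3); enqueue []
  #2 pop 1: in=⊤ → ⊤ (was ⊥); enqueue [0]
  #3 pop 2: in=⊤ → ⊤ (was 3); enqueue [1]
  #4 pop 0: in=⊤ → ⊤ (no change)
  #5 pop 1: in=⊤ → ⊤ (no change)

Fixpoint:
  val[0] = ⊤
  val[1] = ⊤
  val[2] = ⊤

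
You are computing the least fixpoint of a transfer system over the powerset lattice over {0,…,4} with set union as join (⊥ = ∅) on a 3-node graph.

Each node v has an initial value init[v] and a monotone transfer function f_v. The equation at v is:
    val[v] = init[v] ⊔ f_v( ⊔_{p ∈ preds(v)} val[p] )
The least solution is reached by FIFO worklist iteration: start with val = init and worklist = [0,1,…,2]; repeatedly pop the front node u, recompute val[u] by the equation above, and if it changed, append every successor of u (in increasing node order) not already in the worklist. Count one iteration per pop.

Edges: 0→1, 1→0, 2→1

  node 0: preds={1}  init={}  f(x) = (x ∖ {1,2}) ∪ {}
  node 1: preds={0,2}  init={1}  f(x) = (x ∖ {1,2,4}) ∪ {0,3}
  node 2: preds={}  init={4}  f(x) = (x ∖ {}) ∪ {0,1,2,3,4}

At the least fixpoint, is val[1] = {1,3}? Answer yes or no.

Iteration log — 5 steps:
  step 1. node 0  ⊔preds={1}  new={}  stable
  step 2. node 1  ⊔preds={4}  new={0,1,3}  old={1}  +wl: 0
  step 3. node 2  ⊔preds={}  new={0,1,2,3,4}  old={4}  +wl: 1
  step 4. node 0  ⊔preds={0,1,3}  new={0,3}  old={}  +wl: 
  step 5. node 1  ⊔preds={0,1,2,3,4}  new={0,1,3}  stable

Least fixpoint reached:
  node 0: {0,3}
  node 1: {0,1,3}
  node 2: {0,1,2,3,4}

no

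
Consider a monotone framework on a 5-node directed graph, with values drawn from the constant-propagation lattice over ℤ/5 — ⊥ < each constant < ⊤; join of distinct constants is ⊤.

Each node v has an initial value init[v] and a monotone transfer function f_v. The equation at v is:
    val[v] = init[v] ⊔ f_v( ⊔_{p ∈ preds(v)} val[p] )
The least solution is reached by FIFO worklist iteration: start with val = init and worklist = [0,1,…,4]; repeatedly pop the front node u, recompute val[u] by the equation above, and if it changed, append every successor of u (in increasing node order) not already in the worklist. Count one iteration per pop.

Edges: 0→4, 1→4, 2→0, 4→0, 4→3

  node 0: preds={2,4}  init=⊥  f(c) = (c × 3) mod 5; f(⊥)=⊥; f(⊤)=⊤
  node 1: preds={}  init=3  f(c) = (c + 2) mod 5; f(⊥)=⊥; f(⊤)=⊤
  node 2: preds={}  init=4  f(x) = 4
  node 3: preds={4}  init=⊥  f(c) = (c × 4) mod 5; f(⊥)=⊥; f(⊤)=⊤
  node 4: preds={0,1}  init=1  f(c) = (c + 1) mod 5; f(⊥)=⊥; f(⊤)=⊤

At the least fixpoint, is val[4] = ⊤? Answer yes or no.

Worklist (7 pops):
  #1 pop 0: in=⊤ → ⊤ (was ⊥); enqueue []
  #2 pop 1: in=⊥ → 3 (no change)
  #3 pop 2: in=⊥ → 4 (no change)
  #4 pop 3: in=1 → 4 (was ⊥); enqueue []
  #5 pop 4: in=⊤ → ⊤ (was 1); enqueue [0,3]
  #6 pop 0: in=⊤ → ⊤ (no change)
  #7 pop 3: in=⊤ → ⊤ (was 4); enqueue []

Fixpoint:
  val[0] = ⊤
  val[1] = 3
  val[2] = 4
  val[3] = ⊤
  val[4] = ⊤

yes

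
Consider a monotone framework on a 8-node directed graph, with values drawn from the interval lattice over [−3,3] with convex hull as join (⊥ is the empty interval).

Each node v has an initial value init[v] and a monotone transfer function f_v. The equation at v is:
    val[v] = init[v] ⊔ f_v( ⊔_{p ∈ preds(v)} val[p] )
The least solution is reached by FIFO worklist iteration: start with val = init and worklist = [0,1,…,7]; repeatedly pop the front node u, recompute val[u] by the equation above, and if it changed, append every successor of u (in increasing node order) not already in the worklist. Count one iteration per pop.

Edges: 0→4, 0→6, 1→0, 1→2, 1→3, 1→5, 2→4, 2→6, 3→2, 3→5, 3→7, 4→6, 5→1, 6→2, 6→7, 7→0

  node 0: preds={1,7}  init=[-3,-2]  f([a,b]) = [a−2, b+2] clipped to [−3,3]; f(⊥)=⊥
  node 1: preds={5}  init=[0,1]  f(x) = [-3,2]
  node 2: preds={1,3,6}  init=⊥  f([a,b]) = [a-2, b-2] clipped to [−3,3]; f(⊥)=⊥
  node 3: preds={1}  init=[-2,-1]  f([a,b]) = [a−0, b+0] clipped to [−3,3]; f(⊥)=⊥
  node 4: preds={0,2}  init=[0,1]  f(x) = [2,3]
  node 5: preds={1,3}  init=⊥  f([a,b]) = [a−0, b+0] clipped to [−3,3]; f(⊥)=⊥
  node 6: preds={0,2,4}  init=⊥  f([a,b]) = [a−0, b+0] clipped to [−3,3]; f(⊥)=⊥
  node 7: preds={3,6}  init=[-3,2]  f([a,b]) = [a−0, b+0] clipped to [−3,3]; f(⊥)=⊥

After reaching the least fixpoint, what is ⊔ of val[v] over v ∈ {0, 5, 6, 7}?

Trace (13 dequeues):
  [1] u=0 | in [-3,2] | out [-3,3] | prev [-3,-2] | push {}
  [2] u=1 | in ⊥ | out [-3,2] | prev [0,1] | push {0}
  [3] u=2 | in [-3,2] | out [-3,0] | prev ⊥ | push {}
  [4] u=3 | in [-3,2] | out [-3,2] | prev [-2,-1] | push {2}
  [5] u=4 | in [-3,3] | out [0,3] | prev [0,1] | push {}
  [6] u=5 | in [-3,2] | out [-3,2] | prev ⊥ | push {1}
  [7] u=6 | in [-3,3] | out [-3,3] | prev ⊥ | push {}
  [8] u=7 | in [-3,3] | out [-3,3] | prev [-3,2] | push {}
  [9] u=0 | in [-3,3] | out [-3,3] | ==
  [10] u=2 | in [-3,3] | out [-3,1] | prev [-3,0] | push {4,6}
  [11] u=1 | in [-3,2] | out [-3,2] | ==
  [12] u=4 | in [-3,3] | out [0,3] | ==
  [13] u=6 | in [-3,3] | out [-3,3] | ==

Converged values:
  [0] [-3,3]
  [1] [-3,2]
  [2] [-3,1]
  [3] [-3,2]
  [4] [0,3]
  [5] [-3,2]
  [6] [-3,3]
  [7] [-3,3]

[-3,3]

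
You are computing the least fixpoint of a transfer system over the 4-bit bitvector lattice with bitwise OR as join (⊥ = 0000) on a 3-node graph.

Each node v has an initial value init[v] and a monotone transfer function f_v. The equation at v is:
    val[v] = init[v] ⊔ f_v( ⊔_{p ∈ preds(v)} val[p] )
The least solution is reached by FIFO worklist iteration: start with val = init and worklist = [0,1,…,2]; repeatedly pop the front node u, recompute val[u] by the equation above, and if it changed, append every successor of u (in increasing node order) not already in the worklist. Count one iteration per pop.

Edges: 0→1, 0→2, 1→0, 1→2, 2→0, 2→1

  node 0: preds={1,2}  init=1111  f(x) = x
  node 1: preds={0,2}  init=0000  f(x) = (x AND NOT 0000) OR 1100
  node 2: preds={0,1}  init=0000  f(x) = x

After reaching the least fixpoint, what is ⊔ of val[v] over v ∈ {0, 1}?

1111

Iteration log — 5 steps:
  step 1. node 0  ⊔preds=0000  new=1111  stable
  step 2. node 1  ⊔preds=1111  new=1111  old=0000  +wl: 0
  step 3. node 2  ⊔preds=1111  new=1111  old=0000  +wl: 1
  step 4. node 0  ⊔preds=1111  new=1111  stable
  step 5. node 1  ⊔preds=1111  new=1111  stable

Least fixpoint reached:
  node 0: 1111
  node 1: 1111
  node 2: 1111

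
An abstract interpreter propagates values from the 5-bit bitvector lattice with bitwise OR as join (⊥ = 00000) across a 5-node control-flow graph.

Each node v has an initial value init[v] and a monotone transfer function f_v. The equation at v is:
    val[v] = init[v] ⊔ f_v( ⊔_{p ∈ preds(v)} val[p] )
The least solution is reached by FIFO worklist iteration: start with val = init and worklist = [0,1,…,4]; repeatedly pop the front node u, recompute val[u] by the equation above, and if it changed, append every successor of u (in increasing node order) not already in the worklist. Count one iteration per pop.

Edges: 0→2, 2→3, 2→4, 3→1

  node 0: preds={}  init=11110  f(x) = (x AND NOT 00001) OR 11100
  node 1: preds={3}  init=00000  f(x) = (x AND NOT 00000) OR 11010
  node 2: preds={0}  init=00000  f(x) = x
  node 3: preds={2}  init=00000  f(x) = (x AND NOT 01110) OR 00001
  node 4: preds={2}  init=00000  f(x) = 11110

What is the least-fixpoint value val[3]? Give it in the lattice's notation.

Trace (6 dequeues):
  [1] u=0 | in 00000 | out 11110 | ==
  [2] u=1 | in 00000 | out 11010 | prev 00000 | push {}
  [3] u=2 | in 11110 | out 11110 | prev 00000 | push {}
  [4] u=3 | in 11110 | out 10001 | prev 00000 | push {1}
  [5] u=4 | in 11110 | out 11110 | prev 00000 | push {}
  [6] u=1 | in 10001 | out 11011 | prev 11010 | push {}

Converged values:
  [0] 11110
  [1] 11011
  [2] 11110
  [3] 10001
  [4] 11110

10001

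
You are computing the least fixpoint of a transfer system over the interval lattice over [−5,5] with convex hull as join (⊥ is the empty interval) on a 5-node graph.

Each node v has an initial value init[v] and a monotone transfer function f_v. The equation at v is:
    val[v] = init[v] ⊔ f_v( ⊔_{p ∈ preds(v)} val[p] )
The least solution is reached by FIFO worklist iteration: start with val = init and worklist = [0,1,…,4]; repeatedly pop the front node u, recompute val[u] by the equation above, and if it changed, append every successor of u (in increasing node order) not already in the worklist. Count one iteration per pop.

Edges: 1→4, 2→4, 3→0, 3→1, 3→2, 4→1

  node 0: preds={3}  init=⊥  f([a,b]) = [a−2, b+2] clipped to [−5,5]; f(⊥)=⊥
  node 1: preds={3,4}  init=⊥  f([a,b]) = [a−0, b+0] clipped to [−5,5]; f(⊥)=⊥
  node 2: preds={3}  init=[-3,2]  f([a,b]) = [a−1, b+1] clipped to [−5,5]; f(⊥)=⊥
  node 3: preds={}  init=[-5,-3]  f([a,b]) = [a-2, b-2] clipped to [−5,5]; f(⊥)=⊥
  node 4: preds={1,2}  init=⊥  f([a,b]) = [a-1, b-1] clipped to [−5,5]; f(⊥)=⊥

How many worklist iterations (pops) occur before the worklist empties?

Iteration log — 7 steps:
  step 1. node 0  ⊔preds=[-5,-3]  new=[-5,-1]  old=⊥  +wl: 
  step 2. node 1  ⊔preds=[-5,-3]  new=[-5,-3]  old=⊥  +wl: 
  step 3. node 2  ⊔preds=[-5,-3]  new=[-5,2]  old=[-3,2]  +wl: 
  step 4. node 3  ⊔preds=⊥  new=[-5,-3]  stable
  step 5. node 4  ⊔preds=[-5,2]  new=[-5,1]  old=⊥  +wl: 1
  step 6. node 1  ⊔preds=[-5,1]  new=[-5,1]  old=[-5,-3]  +wl: 4
  step 7. node 4  ⊔preds=[-5,2]  new=[-5,1]  stable

Least fixpoint reached:
  node 0: [-5,-1]
  node 1: [-5,1]
  node 2: [-5,2]
  node 3: [-5,-3]
  node 4: [-5,1]

7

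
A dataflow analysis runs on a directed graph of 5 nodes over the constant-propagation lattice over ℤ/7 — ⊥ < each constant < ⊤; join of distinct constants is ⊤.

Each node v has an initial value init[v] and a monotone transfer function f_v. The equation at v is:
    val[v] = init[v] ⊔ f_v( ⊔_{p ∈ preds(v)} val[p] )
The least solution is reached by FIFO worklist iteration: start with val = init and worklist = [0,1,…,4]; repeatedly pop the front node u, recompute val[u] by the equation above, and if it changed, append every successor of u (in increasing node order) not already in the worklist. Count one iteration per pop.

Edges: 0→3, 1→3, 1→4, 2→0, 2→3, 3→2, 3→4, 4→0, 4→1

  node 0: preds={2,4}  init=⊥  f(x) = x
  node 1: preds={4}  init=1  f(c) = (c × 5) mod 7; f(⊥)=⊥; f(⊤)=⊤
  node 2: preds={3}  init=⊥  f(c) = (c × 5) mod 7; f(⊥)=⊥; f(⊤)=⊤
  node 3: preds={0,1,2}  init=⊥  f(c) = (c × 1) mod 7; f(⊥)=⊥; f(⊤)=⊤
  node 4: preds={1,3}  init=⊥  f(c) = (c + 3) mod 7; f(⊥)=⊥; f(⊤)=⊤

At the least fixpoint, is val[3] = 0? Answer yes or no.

no

Trace (14 dequeues):
  [1] u=0 | in ⊥ | out ⊥ | ==
  [2] u=1 | in ⊥ | out 1 | ==
  [3] u=2 | in ⊥ | out ⊥ | ==
  [4] u=3 | in 1 | out 1 | prev ⊥ | push {2}
  [5] u=4 | in 1 | out 4 | prev ⊥ | push {0,1}
  [6] u=2 | in 1 | out 5 | prev ⊥ | push {3}
  [7] u=0 | in ⊤ | out ⊤ | prev ⊥ | push {}
  [8] u=1 | in 4 | out ⊤ | prev 1 | push {4}
  [9] u=3 | in ⊤ | out ⊤ | prev 1 | push {2}
  [10] u=4 | in ⊤ | out ⊤ | prev 4 | push {0,1}
  [11] u=2 | in ⊤ | out ⊤ | prev 5 | push {3}
  [12] u=0 | in ⊤ | out ⊤ | ==
  [13] u=1 | in ⊤ | out ⊤ | ==
  [14] u=3 | in ⊤ | out ⊤ | ==

Converged values:
  [0] ⊤
  [1] ⊤
  [2] ⊤
  [3] ⊤
  [4] ⊤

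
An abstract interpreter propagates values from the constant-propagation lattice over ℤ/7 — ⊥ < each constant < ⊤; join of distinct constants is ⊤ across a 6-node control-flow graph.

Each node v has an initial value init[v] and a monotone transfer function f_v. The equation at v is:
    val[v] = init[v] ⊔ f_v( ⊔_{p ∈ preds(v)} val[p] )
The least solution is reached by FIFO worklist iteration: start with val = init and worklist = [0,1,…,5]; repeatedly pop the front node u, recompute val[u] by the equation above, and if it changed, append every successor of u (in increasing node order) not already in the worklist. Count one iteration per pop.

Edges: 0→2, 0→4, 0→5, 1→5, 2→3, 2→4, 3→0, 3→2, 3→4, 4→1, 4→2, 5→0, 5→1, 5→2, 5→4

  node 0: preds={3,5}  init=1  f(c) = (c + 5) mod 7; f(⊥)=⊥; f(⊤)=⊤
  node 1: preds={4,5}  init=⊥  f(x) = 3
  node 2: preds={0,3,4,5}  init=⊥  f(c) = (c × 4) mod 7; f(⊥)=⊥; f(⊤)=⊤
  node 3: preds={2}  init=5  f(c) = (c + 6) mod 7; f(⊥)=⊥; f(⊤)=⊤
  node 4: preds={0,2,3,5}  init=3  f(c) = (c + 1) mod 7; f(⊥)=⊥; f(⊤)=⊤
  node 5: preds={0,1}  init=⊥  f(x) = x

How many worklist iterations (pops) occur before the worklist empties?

Worklist (10 pops):
  #1 pop 0: in=5 → ⊤ (was 1); enqueue []
  #2 pop 1: in=3 → 3 (was ⊥); enqueue []
  #3 pop 2: in=⊤ → ⊤ (was ⊥); enqueue []
  #4 pop 3: in=⊤ → ⊤ (was 5); enqueue [0,2]
  #5 pop 4: in=⊤ → ⊤ (was 3); enqueue [1]
  #6 pop 5: in=⊤ → ⊤ (was ⊥); enqueue [4]
  #7 pop 0: in=⊤ → ⊤ (no change)
  #8 pop 2: in=⊤ → ⊤ (no change)
  #9 pop 1: in=⊤ → 3 (no change)
  #10 pop 4: in=⊤ → ⊤ (no change)

Fixpoint:
  val[0] = ⊤
  val[1] = 3
  val[2] = ⊤
  val[3] = ⊤
  val[4] = ⊤
  val[5] = ⊤

10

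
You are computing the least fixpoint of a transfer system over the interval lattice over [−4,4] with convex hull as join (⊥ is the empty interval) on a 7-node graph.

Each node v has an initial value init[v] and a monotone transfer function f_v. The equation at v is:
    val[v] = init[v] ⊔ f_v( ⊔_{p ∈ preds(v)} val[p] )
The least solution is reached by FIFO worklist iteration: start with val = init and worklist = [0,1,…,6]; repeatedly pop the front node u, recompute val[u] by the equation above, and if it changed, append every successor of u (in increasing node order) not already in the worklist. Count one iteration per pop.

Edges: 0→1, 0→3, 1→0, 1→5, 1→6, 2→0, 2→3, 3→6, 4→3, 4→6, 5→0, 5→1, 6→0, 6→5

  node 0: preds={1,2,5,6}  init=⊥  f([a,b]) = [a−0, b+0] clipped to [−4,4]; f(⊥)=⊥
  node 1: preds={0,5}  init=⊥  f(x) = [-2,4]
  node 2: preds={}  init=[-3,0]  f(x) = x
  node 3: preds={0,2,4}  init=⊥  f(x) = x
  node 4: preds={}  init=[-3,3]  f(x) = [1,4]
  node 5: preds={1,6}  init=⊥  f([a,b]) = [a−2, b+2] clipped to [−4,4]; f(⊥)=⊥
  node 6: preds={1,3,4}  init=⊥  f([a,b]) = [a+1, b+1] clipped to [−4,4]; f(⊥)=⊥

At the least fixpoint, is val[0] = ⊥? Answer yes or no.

no

Trace (14 dequeues):
  [1] u=0 | in [-3,0] | out [-3,0] | prev ⊥ | push {}
  [2] u=1 | in [-3,0] | out [-2,4] | prev ⊥ | push {0}
  [3] u=2 | in ⊥ | out [-3,0] | ==
  [4] u=3 | in [-3,3] | out [-3,3] | prev ⊥ | push {}
  [5] u=4 | in ⊥ | out [-3,4] | prev [-3,3] | push {3}
  [6] u=5 | in [-2,4] | out [-4,4] | prev ⊥ | push {1}
  [7] u=6 | in [-3,4] | out [-2,4] | prev ⊥ | push {5}
  [8] u=0 | in [-4,4] | out [-4,4] | prev [-3,0] | push {}
  [9] u=3 | in [-4,4] | out [-4,4] | prev [-3,3] | push {6}
  [10] u=1 | in [-4,4] | out [-2,4] | ==
  [11] u=5 | in [-2,4] | out [-4,4] | ==
  [12] u=6 | in [-4,4] | out [-3,4] | prev [-2,4] | push {0,5}
  [13] u=0 | in [-4,4] | out [-4,4] | ==
  [14] u=5 | in [-3,4] | out [-4,4] | ==

Converged values:
  [0] [-4,4]
  [1] [-2,4]
  [2] [-3,0]
  [3] [-4,4]
  [4] [-3,4]
  [5] [-4,4]
  [6] [-3,4]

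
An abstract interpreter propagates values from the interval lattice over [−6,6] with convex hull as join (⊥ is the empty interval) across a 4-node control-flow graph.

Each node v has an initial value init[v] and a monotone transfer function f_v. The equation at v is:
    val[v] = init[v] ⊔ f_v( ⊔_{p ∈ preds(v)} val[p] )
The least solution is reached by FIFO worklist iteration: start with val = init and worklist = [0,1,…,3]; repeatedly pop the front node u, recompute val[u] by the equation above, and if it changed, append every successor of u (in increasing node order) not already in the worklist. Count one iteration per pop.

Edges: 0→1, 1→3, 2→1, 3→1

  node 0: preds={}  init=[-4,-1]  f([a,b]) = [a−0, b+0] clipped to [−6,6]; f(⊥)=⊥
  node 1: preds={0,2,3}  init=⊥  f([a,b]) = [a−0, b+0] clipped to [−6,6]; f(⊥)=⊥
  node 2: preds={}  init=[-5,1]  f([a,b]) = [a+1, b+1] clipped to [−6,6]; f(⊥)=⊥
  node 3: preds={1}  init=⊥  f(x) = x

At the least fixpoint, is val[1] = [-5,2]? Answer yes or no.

no

Trace (5 dequeues):
  [1] u=0 | in ⊥ | out [-4,-1] | ==
  [2] u=1 | in [-5,1] | out [-5,1] | prev ⊥ | push {}
  [3] u=2 | in ⊥ | out [-5,1] | ==
  [4] u=3 | in [-5,1] | out [-5,1] | prev ⊥ | push {1}
  [5] u=1 | in [-5,1] | out [-5,1] | ==

Converged values:
  [0] [-4,-1]
  [1] [-5,1]
  [2] [-5,1]
  [3] [-5,1]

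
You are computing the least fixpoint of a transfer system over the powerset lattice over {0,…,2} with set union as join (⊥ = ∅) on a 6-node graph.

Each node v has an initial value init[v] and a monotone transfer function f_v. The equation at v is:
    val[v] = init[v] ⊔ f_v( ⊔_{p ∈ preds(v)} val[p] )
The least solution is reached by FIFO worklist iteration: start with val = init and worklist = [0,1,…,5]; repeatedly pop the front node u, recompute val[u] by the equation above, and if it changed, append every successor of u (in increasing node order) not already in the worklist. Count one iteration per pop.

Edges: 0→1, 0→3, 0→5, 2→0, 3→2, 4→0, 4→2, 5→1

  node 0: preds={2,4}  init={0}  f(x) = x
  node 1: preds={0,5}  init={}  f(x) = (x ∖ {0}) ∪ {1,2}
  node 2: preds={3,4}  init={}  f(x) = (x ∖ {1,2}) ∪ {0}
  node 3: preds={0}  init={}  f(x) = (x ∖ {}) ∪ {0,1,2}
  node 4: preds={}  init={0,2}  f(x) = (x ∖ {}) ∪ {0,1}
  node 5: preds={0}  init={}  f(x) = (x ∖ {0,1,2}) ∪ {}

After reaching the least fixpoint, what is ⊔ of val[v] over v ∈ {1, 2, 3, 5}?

Trace (11 dequeues):
  [1] u=0 | in {0,2} | out {0,2} | prev {0} | push {}
  [2] u=1 | in {0,2} | out {1,2} | prev {} | push {}
  [3] u=2 | in {0,2} | out {0} | prev {} | push {0}
  [4] u=3 | in {0,2} | out {0,1,2} | prev {} | push {2}
  [5] u=4 | in {} | out {0,1,2} | prev {0,2} | push {}
  [6] u=5 | in {0,2} | out {} | ==
  [7] u=0 | in {0,1,2} | out {0,1,2} | prev {0,2} | push {1,3,5}
  [8] u=2 | in {0,1,2} | out {0} | ==
  [9] u=1 | in {0,1,2} | out {1,2} | ==
  [10] u=3 | in {0,1,2} | out {0,1,2} | ==
  [11] u=5 | in {0,1,2} | out {} | ==

Converged values:
  [0] {0,1,2}
  [1] {1,2}
  [2] {0}
  [3] {0,1,2}
  [4] {0,1,2}
  [5] {}

{0,1,2}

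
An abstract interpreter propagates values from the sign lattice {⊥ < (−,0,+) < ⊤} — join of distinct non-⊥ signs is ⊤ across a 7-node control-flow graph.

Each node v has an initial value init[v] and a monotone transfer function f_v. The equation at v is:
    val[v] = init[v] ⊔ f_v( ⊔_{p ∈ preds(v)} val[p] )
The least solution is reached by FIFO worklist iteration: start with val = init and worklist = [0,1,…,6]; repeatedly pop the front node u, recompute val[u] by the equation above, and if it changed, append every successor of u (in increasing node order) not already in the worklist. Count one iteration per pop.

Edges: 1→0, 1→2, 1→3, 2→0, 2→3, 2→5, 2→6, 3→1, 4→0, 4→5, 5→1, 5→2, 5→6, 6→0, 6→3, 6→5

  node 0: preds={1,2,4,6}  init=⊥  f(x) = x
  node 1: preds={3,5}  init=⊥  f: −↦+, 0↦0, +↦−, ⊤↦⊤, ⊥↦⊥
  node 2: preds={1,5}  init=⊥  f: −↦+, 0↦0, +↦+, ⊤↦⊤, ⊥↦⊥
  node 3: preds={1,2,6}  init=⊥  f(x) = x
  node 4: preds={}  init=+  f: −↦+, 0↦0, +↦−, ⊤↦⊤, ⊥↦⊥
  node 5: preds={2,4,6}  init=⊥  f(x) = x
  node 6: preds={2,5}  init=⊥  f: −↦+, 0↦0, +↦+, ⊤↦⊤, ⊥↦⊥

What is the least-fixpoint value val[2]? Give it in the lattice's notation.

Trace (18 dequeues):
  [1] u=0 | in + | out + | prev ⊥ | push {}
  [2] u=1 | in ⊥ | out ⊥ | ==
  [3] u=2 | in ⊥ | out ⊥ | ==
  [4] u=3 | in ⊥ | out ⊥ | ==
  [5] u=4 | in ⊥ | out + | ==
  [6] u=5 | in + | out + | prev ⊥ | push {1,2}
  [7] u=6 | in + | out + | prev ⊥ | push {0,3,5}
  [8] u=1 | in + | out − | prev ⊥ | push {}
  [9] u=2 | in ⊤ | out ⊤ | prev ⊥ | push {6}
  [10] u=0 | in ⊤ | out ⊤ | prev + | push {}
  [11] u=3 | in ⊤ | out ⊤ | prev ⊥ | push {1}
  [12] u=5 | in ⊤ | out ⊤ | prev + | push {2}
  [13] u=6 | in ⊤ | out ⊤ | prev + | push {0,3,5}
  [14] u=1 | in ⊤ | out ⊤ | prev − | push {}
  [15] u=2 | in ⊤ | out ⊤ | ==
  [16] u=0 | in ⊤ | out ⊤ | ==
  [17] u=3 | in ⊤ | out ⊤ | ==
  [18] u=5 | in ⊤ | out ⊤ | ==

Converged values:
  [0] ⊤
  [1] ⊤
  [2] ⊤
  [3] ⊤
  [4] +
  [5] ⊤
  [6] ⊤

⊤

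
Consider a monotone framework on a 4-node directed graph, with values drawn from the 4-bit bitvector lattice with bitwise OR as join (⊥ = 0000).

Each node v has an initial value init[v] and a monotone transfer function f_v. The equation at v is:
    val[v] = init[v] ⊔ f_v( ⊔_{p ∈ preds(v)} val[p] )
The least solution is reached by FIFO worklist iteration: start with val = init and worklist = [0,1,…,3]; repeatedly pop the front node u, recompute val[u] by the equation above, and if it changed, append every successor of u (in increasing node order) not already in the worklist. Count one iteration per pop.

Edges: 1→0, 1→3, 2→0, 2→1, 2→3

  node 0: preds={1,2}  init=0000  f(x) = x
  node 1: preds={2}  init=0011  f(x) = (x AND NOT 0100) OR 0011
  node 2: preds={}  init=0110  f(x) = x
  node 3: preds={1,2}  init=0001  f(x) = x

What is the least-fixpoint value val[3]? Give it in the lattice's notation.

Worklist (4 pops):
  #1 pop 0: in=0111 → 0111 (was 0000); enqueue []
  #2 pop 1: in=0110 → 0011 (no change)
  #3 pop 2: in=0000 → 0110 (no change)
  #4 pop 3: in=0111 → 0111 (was 0001); enqueue []

Fixpoint:
  val[0] = 0111
  val[1] = 0011
  val[2] = 0110
  val[3] = 0111

0111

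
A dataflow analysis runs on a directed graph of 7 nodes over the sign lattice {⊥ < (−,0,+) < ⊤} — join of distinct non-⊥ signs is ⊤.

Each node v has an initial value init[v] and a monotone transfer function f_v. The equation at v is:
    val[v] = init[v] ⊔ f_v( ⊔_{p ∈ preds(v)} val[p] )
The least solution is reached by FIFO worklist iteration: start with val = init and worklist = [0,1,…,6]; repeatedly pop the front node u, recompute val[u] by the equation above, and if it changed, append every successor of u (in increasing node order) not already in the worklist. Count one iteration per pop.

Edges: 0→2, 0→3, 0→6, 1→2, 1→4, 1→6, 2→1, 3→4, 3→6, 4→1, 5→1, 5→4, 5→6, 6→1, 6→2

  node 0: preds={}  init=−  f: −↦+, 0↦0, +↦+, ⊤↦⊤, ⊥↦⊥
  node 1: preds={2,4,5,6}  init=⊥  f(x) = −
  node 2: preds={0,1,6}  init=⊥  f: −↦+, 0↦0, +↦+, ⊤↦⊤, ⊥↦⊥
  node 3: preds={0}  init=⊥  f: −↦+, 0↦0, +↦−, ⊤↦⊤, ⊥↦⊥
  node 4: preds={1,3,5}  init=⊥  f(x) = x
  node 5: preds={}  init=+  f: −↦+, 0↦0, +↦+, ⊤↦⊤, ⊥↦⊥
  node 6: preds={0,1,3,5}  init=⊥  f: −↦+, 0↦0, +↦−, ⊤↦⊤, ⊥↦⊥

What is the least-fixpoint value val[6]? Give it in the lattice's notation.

Trace (10 dequeues):
  [1] u=0 | in ⊥ | out − | ==
  [2] u=1 | in + | out − | prev ⊥ | push {}
  [3] u=2 | in − | out + | prev ⊥ | push {1}
  [4] u=3 | in − | out + | prev ⊥ | push {}
  [5] u=4 | in ⊤ | out ⊤ | prev ⊥ | push {}
  [6] u=5 | in ⊥ | out + | ==
  [7] u=6 | in ⊤ | out ⊤ | prev ⊥ | push {2}
  [8] u=1 | in ⊤ | out − | ==
  [9] u=2 | in ⊤ | out ⊤ | prev + | push {1}
  [10] u=1 | in ⊤ | out − | ==

Converged values:
  [0] −
  [1] −
  [2] ⊤
  [3] +
  [4] ⊤
  [5] +
  [6] ⊤

⊤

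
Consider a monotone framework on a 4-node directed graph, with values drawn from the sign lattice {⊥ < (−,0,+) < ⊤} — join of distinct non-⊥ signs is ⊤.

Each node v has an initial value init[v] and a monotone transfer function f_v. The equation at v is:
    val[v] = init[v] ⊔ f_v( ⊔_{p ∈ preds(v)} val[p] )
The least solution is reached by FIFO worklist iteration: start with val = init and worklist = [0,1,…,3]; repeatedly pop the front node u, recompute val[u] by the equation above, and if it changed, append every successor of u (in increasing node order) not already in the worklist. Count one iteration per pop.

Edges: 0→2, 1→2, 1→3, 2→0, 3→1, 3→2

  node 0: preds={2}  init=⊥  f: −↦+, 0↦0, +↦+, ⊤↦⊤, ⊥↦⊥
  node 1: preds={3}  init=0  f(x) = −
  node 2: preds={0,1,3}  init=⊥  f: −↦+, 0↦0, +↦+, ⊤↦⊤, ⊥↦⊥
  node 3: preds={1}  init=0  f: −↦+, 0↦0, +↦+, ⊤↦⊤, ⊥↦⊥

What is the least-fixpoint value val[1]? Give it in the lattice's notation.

Worklist (7 pops):
  #1 pop 0: in=⊥ → ⊥ (no change)
  #2 pop 1: in=0 → ⊤ (was 0); enqueue []
  #3 pop 2: in=⊤ → ⊤ (was ⊥); enqueue [0]
  #4 pop 3: in=⊤ → ⊤ (was 0); enqueue [1,2]
  #5 pop 0: in=⊤ → ⊤ (was ⊥); enqueue []
  #6 pop 1: in=⊤ → ⊤ (no change)
  #7 pop 2: in=⊤ → ⊤ (no change)

Fixpoint:
  val[0] = ⊤
  val[1] = ⊤
  val[2] = ⊤
  val[3] = ⊤

⊤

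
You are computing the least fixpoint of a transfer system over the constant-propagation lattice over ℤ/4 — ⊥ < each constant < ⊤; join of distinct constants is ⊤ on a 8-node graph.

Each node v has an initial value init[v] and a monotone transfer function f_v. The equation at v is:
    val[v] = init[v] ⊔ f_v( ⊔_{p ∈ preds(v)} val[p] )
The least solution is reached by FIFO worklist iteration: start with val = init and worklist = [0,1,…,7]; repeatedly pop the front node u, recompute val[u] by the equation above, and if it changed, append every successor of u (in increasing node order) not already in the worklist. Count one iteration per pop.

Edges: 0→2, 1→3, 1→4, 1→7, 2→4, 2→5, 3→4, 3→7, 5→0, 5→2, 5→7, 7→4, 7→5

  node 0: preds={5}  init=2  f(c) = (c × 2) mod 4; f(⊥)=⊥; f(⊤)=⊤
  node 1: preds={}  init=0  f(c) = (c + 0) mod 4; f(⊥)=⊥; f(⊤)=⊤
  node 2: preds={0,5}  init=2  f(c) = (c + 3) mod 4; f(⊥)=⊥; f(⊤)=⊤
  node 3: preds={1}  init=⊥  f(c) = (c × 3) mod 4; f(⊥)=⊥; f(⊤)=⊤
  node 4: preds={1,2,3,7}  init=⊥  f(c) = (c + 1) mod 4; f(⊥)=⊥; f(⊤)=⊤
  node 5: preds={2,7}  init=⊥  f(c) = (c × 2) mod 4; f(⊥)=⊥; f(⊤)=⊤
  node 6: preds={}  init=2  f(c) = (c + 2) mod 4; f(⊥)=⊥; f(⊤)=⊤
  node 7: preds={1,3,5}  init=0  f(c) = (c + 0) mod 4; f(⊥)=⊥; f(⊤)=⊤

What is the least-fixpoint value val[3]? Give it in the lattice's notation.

Iteration log — 12 steps:
  step 1. node 0  ⊔preds=⊥  new=2  stable
  step 2. node 1  ⊔preds=⊥  new=0  stable
  step 3. node 2  ⊔preds=2  new=⊤  old=2  +wl: 
  step 4. node 3  ⊔preds=0  new=0  old=⊥  +wl: 
  step 5. node 4  ⊔preds=⊤  new=⊤  old=⊥  +wl: 
  step 6. node 5  ⊔preds=⊤  new=⊤  old=⊥  +wl: 0,2
  step 7. node 6  ⊔preds=⊥  new=2  stable
  step 8. node 7  ⊔preds=⊤  new=⊤  old=0  +wl: 4,5
  step 9. node 0  ⊔preds=⊤  new=⊤  old=2  +wl: 
  step 10. node 2  ⊔preds=⊤  new=⊤  stable
  step 11. node 4  ⊔preds=⊤  new=⊤  stable
  step 12. node 5  ⊔preds=⊤  new=⊤  stable

Least fixpoint reached:
  node 0: ⊤
  node 1: 0
  node 2: ⊤
  node 3: 0
  node 4: ⊤
  node 5: ⊤
  node 6: 2
  node 7: ⊤

0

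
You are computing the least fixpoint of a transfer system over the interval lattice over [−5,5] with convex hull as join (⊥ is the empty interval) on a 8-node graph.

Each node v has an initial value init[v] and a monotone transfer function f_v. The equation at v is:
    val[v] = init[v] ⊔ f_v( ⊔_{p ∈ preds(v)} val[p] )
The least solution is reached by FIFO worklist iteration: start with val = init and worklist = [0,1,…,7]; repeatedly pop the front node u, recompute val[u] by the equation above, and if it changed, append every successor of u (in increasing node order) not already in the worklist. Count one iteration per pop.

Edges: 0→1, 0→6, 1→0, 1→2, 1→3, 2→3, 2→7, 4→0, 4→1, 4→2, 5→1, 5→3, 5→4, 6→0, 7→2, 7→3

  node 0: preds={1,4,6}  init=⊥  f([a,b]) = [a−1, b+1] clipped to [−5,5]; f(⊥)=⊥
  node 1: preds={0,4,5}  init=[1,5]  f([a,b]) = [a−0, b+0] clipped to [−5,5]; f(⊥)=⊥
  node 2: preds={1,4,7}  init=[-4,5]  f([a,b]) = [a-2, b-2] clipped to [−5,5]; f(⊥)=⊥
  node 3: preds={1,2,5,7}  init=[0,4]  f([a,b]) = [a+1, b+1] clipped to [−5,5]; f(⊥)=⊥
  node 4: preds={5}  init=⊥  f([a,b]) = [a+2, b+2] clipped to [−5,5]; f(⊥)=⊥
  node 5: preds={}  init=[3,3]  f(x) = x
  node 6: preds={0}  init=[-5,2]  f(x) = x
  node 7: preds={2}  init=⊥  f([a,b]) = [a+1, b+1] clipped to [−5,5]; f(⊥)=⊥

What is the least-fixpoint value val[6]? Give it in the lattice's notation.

[-5,5]

Worklist (12 pops):
  #1 pop 0: in=[-5,5] → [-5,5] (was ⊥); enqueue []
  #2 pop 1: in=[-5,5] → [-5,5] (was [1,5]); enqueue [0]
  #3 pop 2: in=[-5,5] → [-5,5] (was [-4,5]); enqueue []
  #4 pop 3: in=[-5,5] → [-4,5] (was [0,4]); enqueue []
  #5 pop 4: in=[3,3] → [5,5] (was ⊥); enqueue [1,2]
  #6 pop 5: in=⊥ → [3,3] (no change)
  #7 pop 6: in=[-5,5] → [-5,5] (was [-5,2]); enqueue []
  #8 pop 7: in=[-5,5] → [-4,5] (was ⊥); enqueue [3]
  #9 pop 0: in=[-5,5] → [-5,5] (no change)
  #10 pop 1: in=[-5,5] → [-5,5] (no change)
  #11 pop 2: in=[-5,5] → [-5,5] (no change)
  #12 pop 3: in=[-5,5] → [-4,5] (no change)

Fixpoint:
  val[0] = [-5,5]
  val[1] = [-5,5]
  val[2] = [-5,5]
  val[3] = [-4,5]
  val[4] = [5,5]
  val[5] = [3,3]
  val[6] = [-5,5]
  val[7] = [-4,5]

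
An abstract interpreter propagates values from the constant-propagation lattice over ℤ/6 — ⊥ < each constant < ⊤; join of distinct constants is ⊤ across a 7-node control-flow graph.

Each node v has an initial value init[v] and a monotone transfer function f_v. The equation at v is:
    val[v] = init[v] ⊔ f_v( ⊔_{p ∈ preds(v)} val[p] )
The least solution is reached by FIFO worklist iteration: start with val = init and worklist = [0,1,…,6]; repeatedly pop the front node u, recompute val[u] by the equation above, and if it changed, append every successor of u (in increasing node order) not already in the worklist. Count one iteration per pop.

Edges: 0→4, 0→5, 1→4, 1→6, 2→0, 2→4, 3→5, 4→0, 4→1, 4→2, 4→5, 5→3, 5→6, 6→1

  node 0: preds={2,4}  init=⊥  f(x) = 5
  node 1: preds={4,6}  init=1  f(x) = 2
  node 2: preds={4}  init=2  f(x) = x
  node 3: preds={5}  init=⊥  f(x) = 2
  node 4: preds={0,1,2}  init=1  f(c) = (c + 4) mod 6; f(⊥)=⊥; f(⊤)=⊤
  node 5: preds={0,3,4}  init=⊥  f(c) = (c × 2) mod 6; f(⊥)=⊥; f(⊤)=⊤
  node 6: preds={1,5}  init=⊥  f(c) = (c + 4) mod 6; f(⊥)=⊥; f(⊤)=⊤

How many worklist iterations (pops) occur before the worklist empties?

11

Iteration log — 11 steps:
  step 1. node 0  ⊔preds=⊤  new=5  old=⊥  +wl: 
  step 2. node 1  ⊔preds=1  new=⊤  old=1  +wl: 
  step 3. node 2  ⊔preds=1  new=⊤  old=2  +wl: 0
  step 4. node 3  ⊔preds=⊥  new=2  old=⊥  +wl: 
  step 5. node 4  ⊔preds=⊤  new=⊤  old=1  +wl: 1,2
  step 6. node 5  ⊔preds=⊤  new=⊤  old=⊥  +wl: 3
  step 7. node 6  ⊔preds=⊤  new=⊤  old=⊥  +wl: 
  step 8. node 0  ⊔preds=⊤  new=5  stable
  step 9. node 1  ⊔preds=⊤  new=⊤  stable
  step 10. node 2  ⊔preds=⊤  new=⊤  stable
  step 11. node 3  ⊔preds=⊤  new=2  stable

Least fixpoint reached:
  node 0: 5
  node 1: ⊤
  node 2: ⊤
  node 3: 2
  node 4: ⊤
  node 5: ⊤
  node 6: ⊤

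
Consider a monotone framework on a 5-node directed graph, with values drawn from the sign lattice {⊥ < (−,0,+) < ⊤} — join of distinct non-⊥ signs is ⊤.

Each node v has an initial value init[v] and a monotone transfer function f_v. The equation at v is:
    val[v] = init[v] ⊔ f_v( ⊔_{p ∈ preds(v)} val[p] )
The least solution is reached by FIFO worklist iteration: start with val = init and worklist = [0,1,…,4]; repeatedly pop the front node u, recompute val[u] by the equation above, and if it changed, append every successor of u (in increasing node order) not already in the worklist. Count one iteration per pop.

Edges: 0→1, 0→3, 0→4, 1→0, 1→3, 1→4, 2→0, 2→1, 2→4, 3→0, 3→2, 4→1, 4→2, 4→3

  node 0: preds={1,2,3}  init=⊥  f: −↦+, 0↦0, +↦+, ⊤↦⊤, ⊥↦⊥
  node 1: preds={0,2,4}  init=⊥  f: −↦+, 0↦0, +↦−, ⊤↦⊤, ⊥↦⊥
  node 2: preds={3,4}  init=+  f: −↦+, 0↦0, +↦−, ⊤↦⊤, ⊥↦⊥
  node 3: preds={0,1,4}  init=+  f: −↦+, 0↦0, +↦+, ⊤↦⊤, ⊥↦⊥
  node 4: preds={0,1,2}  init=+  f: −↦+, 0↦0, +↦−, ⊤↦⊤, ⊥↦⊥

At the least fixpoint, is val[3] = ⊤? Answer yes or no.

Iteration log — 11 steps:
  step 1. node 0  ⊔preds=+  new=+  old=⊥  +wl: 
  step 2. node 1  ⊔preds=+  new=−  old=⊥  +wl: 0
  step 3. node 2  ⊔preds=+  new=⊤  old=+  +wl: 1
  step 4. node 3  ⊔preds=⊤  new=⊤  old=+  +wl: 2
  step 5. node 4  ⊔preds=⊤  new=⊤  old=+  +wl: 3
  step 6. node 0  ⊔preds=⊤  new=⊤  old=+  +wl: 4
  step 7. node 1  ⊔preds=⊤  new=⊤  old=−  +wl: 0
  step 8. node 2  ⊔preds=⊤  new=⊤  stable
  step 9. node 3  ⊔preds=⊤  new=⊤  stable
  step 10. node 4  ⊔preds=⊤  new=⊤  stable
  step 11. node 0  ⊔preds=⊤  new=⊤  stable

Least fixpoint reached:
  node 0: ⊤
  node 1: ⊤
  node 2: ⊤
  node 3: ⊤
  node 4: ⊤

yes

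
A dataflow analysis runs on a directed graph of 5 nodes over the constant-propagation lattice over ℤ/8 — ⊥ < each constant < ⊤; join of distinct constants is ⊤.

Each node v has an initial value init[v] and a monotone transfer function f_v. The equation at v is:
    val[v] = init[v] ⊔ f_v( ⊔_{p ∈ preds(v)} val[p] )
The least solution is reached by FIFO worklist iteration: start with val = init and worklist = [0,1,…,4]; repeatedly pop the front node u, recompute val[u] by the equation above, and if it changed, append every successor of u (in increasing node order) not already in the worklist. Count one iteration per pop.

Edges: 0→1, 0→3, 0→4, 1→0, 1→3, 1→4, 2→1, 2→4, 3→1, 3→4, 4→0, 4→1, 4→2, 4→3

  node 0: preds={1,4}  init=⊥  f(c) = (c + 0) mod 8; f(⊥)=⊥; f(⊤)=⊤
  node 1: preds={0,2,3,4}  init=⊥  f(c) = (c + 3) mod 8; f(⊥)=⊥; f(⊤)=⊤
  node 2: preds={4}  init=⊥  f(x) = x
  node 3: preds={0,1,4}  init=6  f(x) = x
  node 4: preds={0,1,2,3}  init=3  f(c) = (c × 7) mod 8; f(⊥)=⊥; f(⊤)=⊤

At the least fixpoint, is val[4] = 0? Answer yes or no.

no

Worklist (11 pops):
  #1 pop 0: in=3 → 3 (was ⊥); enqueue []
  #2 pop 1: in=⊤ → ⊤ (was ⊥); enqueue [0]
  #3 pop 2: in=3 → 3 (was ⊥); enqueue [1]
  #4 pop 3: in=⊤ → ⊤ (was 6); enqueue []
  #5 pop 4: in=⊤ → ⊤ (was 3); enqueue [2,3]
  #6 pop 0: in=⊤ → ⊤ (was 3); enqueue [4]
  #7 pop 1: in=⊤ → ⊤ (no change)
  #8 pop 2: in=⊤ → ⊤ (was 3); enqueue [1]
  #9 pop 3: in=⊤ → ⊤ (no change)
  #10 pop 4: in=⊤ → ⊤ (no change)
  #11 pop 1: in=⊤ → ⊤ (no change)

Fixpoint:
  val[0] = ⊤
  val[1] = ⊤
  val[2] = ⊤
  val[3] = ⊤
  val[4] = ⊤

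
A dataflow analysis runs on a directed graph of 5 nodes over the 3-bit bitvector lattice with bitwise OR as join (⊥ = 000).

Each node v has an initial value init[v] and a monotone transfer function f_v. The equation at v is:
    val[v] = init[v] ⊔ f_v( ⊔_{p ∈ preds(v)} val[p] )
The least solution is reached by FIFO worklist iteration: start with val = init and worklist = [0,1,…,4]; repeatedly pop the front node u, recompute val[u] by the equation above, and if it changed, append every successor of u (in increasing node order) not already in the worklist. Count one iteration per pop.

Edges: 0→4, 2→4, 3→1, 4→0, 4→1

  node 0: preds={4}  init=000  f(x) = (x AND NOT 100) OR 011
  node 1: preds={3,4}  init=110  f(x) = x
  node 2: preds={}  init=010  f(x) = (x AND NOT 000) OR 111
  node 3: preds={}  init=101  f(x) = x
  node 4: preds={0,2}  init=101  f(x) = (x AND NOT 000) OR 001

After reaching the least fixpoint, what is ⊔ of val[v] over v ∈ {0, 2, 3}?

111

Iteration log — 7 steps:
  step 1. node 0  ⊔preds=101  new=011  old=000  +wl: 
  step 2. node 1  ⊔preds=101  new=111  old=110  +wl: 
  step 3. node 2  ⊔preds=000  new=111  old=010  +wl: 
  step 4. node 3  ⊔preds=000  new=101  stable
  step 5. node 4  ⊔preds=111  new=111  old=101  +wl: 0,1
  step 6. node 0  ⊔preds=111  new=011  stable
  step 7. node 1  ⊔preds=111  new=111  stable

Least fixpoint reached:
  node 0: 011
  node 1: 111
  node 2: 111
  node 3: 101
  node 4: 111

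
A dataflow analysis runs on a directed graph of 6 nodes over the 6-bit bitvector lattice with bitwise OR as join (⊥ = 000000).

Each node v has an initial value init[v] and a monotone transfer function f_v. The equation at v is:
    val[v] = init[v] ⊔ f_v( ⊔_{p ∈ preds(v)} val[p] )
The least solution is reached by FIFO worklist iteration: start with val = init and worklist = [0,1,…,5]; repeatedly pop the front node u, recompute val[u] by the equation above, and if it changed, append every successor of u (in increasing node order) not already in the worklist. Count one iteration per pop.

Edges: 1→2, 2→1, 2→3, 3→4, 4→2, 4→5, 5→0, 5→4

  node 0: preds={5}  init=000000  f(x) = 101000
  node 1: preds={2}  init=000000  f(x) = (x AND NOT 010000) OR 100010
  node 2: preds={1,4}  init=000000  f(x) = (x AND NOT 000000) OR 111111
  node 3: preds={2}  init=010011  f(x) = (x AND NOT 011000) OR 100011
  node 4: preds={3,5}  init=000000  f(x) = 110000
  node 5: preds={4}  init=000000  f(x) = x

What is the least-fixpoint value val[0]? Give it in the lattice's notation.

101000

Iteration log — 10 steps:
  step 1. node 0  ⊔preds=000000  new=101000  old=000000  +wl: 
  step 2. node 1  ⊔preds=000000  new=100010  old=000000  +wl: 
  step 3. node 2  ⊔preds=100010  new=111111  old=000000  +wl: 1
  step 4. node 3  ⊔preds=111111  new=110111  old=010011  +wl: 
  step 5. node 4  ⊔preds=110111  new=110000  old=000000  +wl: 2
  step 6. node 5  ⊔preds=110000  new=110000  old=000000  +wl: 0,4
  step 7. node 1  ⊔preds=111111  new=101111  old=100010  +wl: 
  step 8. node 2  ⊔preds=111111  new=111111  stable
  step 9. node 0  ⊔preds=110000  new=101000  stable
  step 10. node 4  ⊔preds=110111  new=110000  stable

Least fixpoint reached:
  node 0: 101000
  node 1: 101111
  node 2: 111111
  node 3: 110111
  node 4: 110000
  node 5: 110000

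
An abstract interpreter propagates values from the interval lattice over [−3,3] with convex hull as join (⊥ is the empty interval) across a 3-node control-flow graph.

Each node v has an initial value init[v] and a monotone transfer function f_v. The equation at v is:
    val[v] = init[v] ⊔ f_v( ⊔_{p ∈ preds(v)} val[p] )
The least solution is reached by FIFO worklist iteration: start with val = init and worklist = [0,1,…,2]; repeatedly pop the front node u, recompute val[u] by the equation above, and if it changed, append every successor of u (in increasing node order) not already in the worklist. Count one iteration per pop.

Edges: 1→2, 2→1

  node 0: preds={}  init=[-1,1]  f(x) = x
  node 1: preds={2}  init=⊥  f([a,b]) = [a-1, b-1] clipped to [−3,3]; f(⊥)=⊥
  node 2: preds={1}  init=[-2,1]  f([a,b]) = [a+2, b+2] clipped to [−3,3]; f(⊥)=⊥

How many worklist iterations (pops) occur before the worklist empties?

7

Worklist (7 pops):
  #1 pop 0: in=⊥ → [-1,1] (no change)
  #2 pop 1: in=[-2,1] → [-3,0] (was ⊥); enqueue []
  #3 pop 2: in=[-3,0] → [-2,2] (was [-2,1]); enqueue [1]
  #4 pop 1: in=[-2,2] → [-3,1] (was [-3,0]); enqueue [2]
  #5 pop 2: in=[-3,1] → [-2,3] (was [-2,2]); enqueue [1]
  #6 pop 1: in=[-2,3] → [-3,2] (was [-3,1]); enqueue [2]
  #7 pop 2: in=[-3,2] → [-2,3] (no change)

Fixpoint:
  val[0] = [-1,1]
  val[1] = [-3,2]
  val[2] = [-2,3]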